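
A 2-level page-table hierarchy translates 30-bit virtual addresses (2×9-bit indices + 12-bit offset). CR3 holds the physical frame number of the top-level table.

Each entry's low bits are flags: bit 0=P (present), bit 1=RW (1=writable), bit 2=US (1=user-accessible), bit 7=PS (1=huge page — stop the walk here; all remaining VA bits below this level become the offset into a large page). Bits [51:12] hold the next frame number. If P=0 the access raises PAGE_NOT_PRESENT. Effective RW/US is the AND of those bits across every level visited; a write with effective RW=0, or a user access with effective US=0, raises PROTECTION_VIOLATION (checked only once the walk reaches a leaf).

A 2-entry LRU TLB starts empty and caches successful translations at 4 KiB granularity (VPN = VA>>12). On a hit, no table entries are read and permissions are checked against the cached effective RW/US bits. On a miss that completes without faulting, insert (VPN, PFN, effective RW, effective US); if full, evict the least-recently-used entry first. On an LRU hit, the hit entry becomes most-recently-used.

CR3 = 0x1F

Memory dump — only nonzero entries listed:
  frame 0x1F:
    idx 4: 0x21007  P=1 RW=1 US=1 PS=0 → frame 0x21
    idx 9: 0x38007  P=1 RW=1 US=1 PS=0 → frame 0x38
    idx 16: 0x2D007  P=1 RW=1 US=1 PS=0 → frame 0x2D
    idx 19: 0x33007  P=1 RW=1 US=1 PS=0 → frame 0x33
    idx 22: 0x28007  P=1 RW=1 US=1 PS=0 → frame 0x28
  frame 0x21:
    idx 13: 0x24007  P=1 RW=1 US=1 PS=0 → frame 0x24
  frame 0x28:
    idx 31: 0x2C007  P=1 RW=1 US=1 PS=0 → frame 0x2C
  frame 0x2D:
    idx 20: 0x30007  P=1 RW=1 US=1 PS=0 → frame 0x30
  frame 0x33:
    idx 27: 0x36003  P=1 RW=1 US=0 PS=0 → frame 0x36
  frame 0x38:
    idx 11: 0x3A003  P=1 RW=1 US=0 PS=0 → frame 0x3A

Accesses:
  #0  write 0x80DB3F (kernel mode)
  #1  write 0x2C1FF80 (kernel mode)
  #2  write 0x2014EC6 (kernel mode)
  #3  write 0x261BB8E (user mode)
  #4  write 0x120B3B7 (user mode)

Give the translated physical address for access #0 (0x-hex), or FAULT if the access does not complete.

Walk each access:
#0 VA=0x80DB3F (w,kernel):
  lvl0: tbl 0x1F, slot 4 ⇒ 0x21007 (P1/RW1/US1/PS0)
  lvl1: tbl 0x21, slot 13 ⇒ 0x24007 (P1/RW1/US1/PS0)
  → PA=0x24B3F  (2 entries read)
#1 VA=0x2C1FF80 (w,kernel):
  lvl0: tbl 0x1F, slot 22 ⇒ 0x28007 (P1/RW1/US1/PS0)
  lvl1: tbl 0x28, slot 31 ⇒ 0x2C007 (P1/RW1/US1/PS0)
  → PA=0x2CF80  (2 entries read)
#2 VA=0x2014EC6 (w,kernel):
  lvl0: tbl 0x1F, slot 16 ⇒ 0x2D007 (P1/RW1/US1/PS0)
  lvl1: tbl 0x2D, slot 20 ⇒ 0x30007 (P1/RW1/US1/PS0)
  → PA=0x30EC6  (2 entries read)
#3 VA=0x261BB8E (w,user):
  lvl0: tbl 0x1F, slot 19 ⇒ 0x33007 (P1/RW1/US1/PS0)
  lvl1: tbl 0x33, slot 27 ⇒ 0x36003 (P1/RW1/US0/PS0)
  ✗ PROTECTION_VIOLATION  [2 reads]
#4 VA=0x120B3B7 (w,user):
  lvl0: tbl 0x1F, slot 9 ⇒ 0x38007 (P1/RW1/US1/PS0)
  lvl1: tbl 0x38, slot 11 ⇒ 0x3A003 (P1/RW1/US0/PS0)
  ✗ PROTECTION_VIOLATION  [2 reads]

Access #0 PA: 0x24B3F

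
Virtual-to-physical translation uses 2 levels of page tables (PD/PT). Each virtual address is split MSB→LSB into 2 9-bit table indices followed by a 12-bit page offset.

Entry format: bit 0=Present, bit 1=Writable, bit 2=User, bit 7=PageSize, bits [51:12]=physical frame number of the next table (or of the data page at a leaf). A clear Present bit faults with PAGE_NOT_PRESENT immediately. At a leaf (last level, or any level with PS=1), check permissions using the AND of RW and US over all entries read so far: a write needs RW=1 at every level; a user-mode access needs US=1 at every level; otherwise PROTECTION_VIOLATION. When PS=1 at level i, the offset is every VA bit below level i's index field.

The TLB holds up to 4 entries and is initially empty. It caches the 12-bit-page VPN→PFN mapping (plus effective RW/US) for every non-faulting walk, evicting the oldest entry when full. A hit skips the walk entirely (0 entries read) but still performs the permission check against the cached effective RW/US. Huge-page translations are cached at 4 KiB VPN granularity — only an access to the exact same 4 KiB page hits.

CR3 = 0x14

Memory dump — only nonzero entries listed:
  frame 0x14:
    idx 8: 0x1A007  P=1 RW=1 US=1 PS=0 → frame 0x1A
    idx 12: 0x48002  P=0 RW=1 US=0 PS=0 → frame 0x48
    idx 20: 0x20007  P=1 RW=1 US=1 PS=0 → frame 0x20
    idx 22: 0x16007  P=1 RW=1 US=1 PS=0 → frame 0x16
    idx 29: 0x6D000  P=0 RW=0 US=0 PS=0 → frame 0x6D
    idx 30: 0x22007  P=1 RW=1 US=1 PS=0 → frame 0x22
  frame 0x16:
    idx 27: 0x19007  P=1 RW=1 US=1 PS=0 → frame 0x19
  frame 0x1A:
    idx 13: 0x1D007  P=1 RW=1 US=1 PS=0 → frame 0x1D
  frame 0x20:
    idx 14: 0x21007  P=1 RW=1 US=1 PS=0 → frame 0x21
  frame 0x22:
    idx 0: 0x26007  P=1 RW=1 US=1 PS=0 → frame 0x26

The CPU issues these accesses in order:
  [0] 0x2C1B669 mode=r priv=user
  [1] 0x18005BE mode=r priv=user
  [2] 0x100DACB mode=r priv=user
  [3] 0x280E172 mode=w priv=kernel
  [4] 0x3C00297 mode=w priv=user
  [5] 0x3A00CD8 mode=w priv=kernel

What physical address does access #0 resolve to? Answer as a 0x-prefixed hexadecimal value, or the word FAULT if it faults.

Trace:
#0 VA=0x2C1B669 (r,user):
  L0 @0x14[22] → 0x16007  P=1,RW=1,US=1,PS=0
  L1 @0x16[27] → 0x19007  P=1,RW=1,US=1,PS=0
  ⇒ phys 0x19669  [2 reads]
#1 VA=0x18005BE (r,user):
  L0 @0x14[12] → 0x48002  P=0,RW=1,US=0,PS=0
  → PAGE_NOT_PRESENT  (1 entries read)
#2 VA=0x100DACB (r,user):
  L0 @0x14[8] → 0x1A007  P=1,RW=1,US=1,PS=0
  L1 @0x1A[13] → 0x1D007  P=1,RW=1,US=1,PS=0
  ⇒ phys 0x1DACB  [2 reads]
#3 VA=0x280E172 (w,kernel):
  L0 @0x14[20] → 0x20007  P=1,RW=1,US=1,PS=0
  L1 @0x20[14] → 0x21007  P=1,RW=1,US=1,PS=0
  ⇒ phys 0x21172  [2 reads]
#4 VA=0x3C00297 (w,user):
  L0 @0x14[30] → 0x22007  P=1,RW=1,US=1,PS=0
  L1 @0x22[0] → 0x26007  P=1,RW=1,US=1,PS=0
  ⇒ phys 0x26297  [2 reads]
#5 VA=0x3A00CD8 (w,kernel):
  L0 @0x14[29] → 0x6D000  P=0,RW=0,US=0,PS=0
  → PAGE_NOT_PRESENT  (1 entries read)

Access #0 PA: 0x19669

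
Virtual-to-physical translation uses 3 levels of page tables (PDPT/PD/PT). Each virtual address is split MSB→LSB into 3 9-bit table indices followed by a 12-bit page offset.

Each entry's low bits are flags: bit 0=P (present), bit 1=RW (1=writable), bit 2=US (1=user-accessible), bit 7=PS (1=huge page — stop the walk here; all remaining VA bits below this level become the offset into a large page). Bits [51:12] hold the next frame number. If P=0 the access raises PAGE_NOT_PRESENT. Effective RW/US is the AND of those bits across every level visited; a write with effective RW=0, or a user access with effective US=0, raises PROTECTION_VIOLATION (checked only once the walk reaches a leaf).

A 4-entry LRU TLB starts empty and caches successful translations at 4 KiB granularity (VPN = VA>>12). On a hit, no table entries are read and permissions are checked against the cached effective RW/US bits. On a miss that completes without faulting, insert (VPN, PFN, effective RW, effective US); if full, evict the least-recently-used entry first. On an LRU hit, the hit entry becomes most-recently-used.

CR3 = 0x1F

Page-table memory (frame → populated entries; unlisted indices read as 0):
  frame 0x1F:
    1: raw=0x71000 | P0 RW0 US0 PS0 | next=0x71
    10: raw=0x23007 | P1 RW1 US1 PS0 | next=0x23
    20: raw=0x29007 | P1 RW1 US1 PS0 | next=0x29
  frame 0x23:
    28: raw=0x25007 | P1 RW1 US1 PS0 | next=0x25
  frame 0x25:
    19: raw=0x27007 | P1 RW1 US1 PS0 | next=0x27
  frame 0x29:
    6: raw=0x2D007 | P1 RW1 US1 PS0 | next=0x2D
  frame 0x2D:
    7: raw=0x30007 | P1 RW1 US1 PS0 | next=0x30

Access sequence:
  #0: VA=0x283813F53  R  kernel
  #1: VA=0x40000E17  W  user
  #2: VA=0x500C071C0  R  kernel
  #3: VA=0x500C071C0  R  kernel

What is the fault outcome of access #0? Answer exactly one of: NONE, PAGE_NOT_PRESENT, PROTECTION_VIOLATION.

Trace:
#0 VA=0x283813F53 (r,kernel):
  L0 @0x1F[10] → 0x23007  P=1,RW=1,US=1,PS=0
  L1 @0x23[28] → 0x25007  P=1,RW=1,US=1,PS=0
  L2 @0x25[19] → 0x27007  P=1,RW=1,US=1,PS=0
  ⇒ phys 0x27F53  [3 reads]
#1 VA=0x40000E17 (w,user):
  L0 @0x1F[1] → 0x71000  P=0,RW=0,US=0,PS=0
  ⇒ fault: PAGE_NOT_PRESENT  — 1 lookups
#2 VA=0x500C071C0 (r,kernel):
  L0 @0x1F[20] → 0x29007  P=1,RW=1,US=1,PS=0
  L1 @0x29[6] → 0x2D007  P=1,RW=1,US=1,PS=0
  L2 @0x2D[7] → 0x30007  P=1,RW=1,US=1,PS=0
  ⇒ phys 0x301C0  [3 reads]
#3 VA=0x500C071C0 (r,kernel):
  TLB hit vpn=0x500C07 → PA=0x301C0

Access #0 fault: NONE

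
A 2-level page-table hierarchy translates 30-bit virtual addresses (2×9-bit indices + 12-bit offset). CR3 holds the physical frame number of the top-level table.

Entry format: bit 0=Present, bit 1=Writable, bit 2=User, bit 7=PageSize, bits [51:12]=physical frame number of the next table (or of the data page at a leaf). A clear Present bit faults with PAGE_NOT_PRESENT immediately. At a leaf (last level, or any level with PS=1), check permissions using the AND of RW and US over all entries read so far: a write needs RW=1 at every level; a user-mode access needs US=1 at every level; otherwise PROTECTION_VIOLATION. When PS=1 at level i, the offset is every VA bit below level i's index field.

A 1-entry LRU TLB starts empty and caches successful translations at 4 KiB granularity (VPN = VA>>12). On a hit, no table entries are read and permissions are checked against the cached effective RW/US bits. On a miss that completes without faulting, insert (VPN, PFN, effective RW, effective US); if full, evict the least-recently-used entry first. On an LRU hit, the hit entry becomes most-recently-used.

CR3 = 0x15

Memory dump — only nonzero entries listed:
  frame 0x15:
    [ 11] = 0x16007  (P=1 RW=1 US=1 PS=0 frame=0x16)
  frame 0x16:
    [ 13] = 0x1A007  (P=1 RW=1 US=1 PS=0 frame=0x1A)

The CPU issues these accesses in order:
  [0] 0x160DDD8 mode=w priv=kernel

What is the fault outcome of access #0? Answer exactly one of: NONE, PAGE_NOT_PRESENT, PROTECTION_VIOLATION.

Per-access translation:
#0 VA=0x160DDD8 (w,kernel):
  L0 @0x15[11] → 0x16007  P=1,RW=1,US=1,PS=0
  L1 @0x16[13] → 0x1A007  P=1,RW=1,US=1,PS=0
  ⇒ phys 0x1ADD8  [2 reads]

Access #0 fault: NONE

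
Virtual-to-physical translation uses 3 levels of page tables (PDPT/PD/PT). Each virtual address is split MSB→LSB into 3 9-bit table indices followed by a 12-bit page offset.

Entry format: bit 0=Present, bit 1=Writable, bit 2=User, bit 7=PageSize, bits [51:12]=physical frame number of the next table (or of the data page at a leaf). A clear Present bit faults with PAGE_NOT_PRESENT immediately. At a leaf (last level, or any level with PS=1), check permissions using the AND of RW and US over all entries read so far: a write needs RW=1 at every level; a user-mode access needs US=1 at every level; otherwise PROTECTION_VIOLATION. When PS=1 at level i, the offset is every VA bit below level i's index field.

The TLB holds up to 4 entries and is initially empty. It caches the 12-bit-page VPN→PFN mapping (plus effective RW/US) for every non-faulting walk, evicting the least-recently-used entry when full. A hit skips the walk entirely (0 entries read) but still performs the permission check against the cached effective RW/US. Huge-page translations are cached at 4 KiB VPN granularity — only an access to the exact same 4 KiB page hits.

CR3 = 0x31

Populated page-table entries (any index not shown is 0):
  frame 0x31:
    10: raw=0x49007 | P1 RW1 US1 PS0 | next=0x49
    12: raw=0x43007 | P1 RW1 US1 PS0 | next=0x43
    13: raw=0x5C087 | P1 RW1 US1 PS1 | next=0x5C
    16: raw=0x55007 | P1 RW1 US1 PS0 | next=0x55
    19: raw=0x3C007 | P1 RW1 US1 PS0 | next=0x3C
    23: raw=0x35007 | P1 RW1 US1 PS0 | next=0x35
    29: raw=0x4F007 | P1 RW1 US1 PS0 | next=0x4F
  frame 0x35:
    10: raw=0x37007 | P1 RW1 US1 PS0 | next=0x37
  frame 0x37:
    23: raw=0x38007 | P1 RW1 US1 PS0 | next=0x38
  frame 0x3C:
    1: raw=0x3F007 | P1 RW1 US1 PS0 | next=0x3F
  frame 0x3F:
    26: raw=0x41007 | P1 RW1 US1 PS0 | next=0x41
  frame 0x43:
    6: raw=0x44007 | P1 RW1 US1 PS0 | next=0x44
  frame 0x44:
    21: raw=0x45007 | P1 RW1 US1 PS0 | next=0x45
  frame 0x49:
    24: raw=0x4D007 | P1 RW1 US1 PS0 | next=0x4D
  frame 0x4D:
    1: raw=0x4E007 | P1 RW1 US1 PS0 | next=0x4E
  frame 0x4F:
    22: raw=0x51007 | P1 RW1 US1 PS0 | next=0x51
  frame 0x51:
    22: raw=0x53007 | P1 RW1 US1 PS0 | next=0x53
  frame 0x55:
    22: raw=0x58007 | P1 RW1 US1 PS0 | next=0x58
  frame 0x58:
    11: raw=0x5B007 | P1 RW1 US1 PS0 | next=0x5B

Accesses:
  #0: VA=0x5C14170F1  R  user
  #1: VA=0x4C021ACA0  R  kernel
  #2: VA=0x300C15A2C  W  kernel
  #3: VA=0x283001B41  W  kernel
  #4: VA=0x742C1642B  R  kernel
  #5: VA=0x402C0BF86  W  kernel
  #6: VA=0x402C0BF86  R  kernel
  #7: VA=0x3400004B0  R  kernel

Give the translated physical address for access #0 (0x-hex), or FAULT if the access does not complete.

Per-access translation:
#0 VA=0x5C14170F1 (r,user):
  L0 @0x31[23] → 0x35007  P=1,RW=1,US=1,PS=0
  L1 @0x35[10] → 0x37007  P=1,RW=1,US=1,PS=0
  L2 @0x37[23] → 0x38007  P=1,RW=1,US=1,PS=0
  → PA=0x380F1  (3 entries read)
#1 VA=0x4C021ACA0 (r,kernel):
  L0 @0x31[19] → 0x3C007  P=1,RW=1,US=1,PS=0
  L1 @0x3C[1] → 0x3F007  P=1,RW=1,US=1,PS=0
  L2 @0x3F[26] → 0x41007  P=1,RW=1,US=1,PS=0
  → PA=0x41CA0  (3 entries read)
#2 VA=0x300C15A2C (w,kernel):
  L0 @0x31[12] → 0x43007  P=1,RW=1,US=1,PS=0
  L1 @0x43[6] → 0x44007  P=1,RW=1,US=1,PS=0
  L2 @0x44[21] → 0x45007  P=1,RW=1,US=1,PS=0
  → PA=0x45A2C  (3 entries read)
#3 VA=0x283001B41 (w,kernel):
  L0 @0x31[10] → 0x49007  P=1,RW=1,US=1,PS=0
  L1 @0x49[24] → 0x4D007  P=1,RW=1,US=1,PS=0
  L2 @0x4D[1] → 0x4E007  P=1,RW=1,US=1,PS=0
  → PA=0x4EB41  (3 entries read)
#4 VA=0x742C1642B (r,kernel):
  L0 @0x31[29] → 0x4F007  P=1,RW=1,US=1,PS=0
  L1 @0x4F[22] → 0x51007  P=1,RW=1,US=1,PS=0
  L2 @0x51[22] → 0x53007  P=1,RW=1,US=1,PS=0
  → PA=0x5342B  (3 entries read)
#5 VA=0x402C0BF86 (w,kernel):
  L0 @0x31[16] → 0x55007  P=1,RW=1,US=1,PS=0
  L1 @0x55[22] → 0x58007  P=1,RW=1,US=1,PS=0
  L2 @0x58[11] → 0x5B007  P=1,RW=1,US=1,PS=0
  → PA=0x5BF86  (3 entries read)
#6 VA=0x402C0BF86 (r,kernel):
  TLB hit vpn=0x402C0B → PA=0x5BF86
#7 VA=0x3400004B0 (r,kernel):
  L0 @0x31[13] → 0x5C087  P=1,RW=1,US=1,PS=1
  → PA=0x5C4B0 (huge @L0)  (1 entries read)

Access #0 PA: 0x380F1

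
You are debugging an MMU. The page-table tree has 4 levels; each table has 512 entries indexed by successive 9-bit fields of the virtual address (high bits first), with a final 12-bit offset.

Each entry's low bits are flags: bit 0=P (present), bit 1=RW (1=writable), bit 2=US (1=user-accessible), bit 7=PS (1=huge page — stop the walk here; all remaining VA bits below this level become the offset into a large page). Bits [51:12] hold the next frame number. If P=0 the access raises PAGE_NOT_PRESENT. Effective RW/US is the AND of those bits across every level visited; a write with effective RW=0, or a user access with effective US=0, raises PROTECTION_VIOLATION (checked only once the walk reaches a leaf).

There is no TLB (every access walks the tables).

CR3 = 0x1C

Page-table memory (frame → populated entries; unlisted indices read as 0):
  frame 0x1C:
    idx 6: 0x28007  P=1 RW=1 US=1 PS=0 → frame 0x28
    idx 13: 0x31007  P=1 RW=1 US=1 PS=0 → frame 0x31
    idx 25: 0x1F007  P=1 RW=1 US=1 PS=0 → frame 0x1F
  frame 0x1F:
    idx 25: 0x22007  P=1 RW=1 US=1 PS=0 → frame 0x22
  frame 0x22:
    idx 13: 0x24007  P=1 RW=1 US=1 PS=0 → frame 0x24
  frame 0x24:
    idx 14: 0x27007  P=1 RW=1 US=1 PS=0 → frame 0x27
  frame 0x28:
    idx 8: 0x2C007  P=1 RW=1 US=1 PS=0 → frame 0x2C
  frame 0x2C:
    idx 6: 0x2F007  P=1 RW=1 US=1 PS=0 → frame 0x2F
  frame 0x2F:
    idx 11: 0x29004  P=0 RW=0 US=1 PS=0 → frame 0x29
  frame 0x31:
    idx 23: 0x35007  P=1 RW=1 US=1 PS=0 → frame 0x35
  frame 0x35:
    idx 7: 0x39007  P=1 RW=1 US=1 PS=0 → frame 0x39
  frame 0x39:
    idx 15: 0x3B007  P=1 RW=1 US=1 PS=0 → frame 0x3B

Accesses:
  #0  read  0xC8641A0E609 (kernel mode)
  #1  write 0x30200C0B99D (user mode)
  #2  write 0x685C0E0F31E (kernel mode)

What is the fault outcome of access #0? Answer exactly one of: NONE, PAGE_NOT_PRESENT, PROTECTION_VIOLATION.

Per-access translation:
#0 VA=0xC8641A0E609 (r,kernel):
  [0] read 0x1C idx=25: raw=0x1F007 flags P=1 W=1 U=1 S=0
  [1] read 0x1F idx=25: raw=0x22007 flags P=1 W=1 U=1 S=0
  [2] read 0x22 idx=13: raw=0x24007 flags P=1 W=1 U=1 S=0
  [3] read 0x24 idx=14: raw=0x27007 flags P=1 W=1 U=1 S=0
  → PA=0x27609  (4 entries read)
#1 VA=0x30200C0B99D (w,user):
  [0] read 0x1C idx=6: raw=0x28007 flags P=1 W=1 U=1 S=0
  [1] read 0x28 idx=8: raw=0x2C007 flags P=1 W=1 U=1 S=0
  [2] read 0x2C idx=6: raw=0x2F007 flags P=1 W=1 U=1 S=0
  [3] read 0x2F idx=11: raw=0x29004 flags P=0 W=0 U=1 S=0
  → PAGE_NOT_PRESENT  (4 entries read)
#2 VA=0x685C0E0F31E (w,kernel):
  [0] read 0x1C idx=13: raw=0x31007 flags P=1 W=1 U=1 S=0
  [1] read 0x31 idx=23: raw=0x35007 flags P=1 W=1 U=1 S=0
  [2] read 0x35 idx=7: raw=0x39007 flags P=1 W=1 U=1 S=0
  [3] read 0x39 idx=15: raw=0x3B007 flags P=1 W=1 U=1 S=0
  → PA=0x3B31E  (4 entries read)

Access #0 fault: NONE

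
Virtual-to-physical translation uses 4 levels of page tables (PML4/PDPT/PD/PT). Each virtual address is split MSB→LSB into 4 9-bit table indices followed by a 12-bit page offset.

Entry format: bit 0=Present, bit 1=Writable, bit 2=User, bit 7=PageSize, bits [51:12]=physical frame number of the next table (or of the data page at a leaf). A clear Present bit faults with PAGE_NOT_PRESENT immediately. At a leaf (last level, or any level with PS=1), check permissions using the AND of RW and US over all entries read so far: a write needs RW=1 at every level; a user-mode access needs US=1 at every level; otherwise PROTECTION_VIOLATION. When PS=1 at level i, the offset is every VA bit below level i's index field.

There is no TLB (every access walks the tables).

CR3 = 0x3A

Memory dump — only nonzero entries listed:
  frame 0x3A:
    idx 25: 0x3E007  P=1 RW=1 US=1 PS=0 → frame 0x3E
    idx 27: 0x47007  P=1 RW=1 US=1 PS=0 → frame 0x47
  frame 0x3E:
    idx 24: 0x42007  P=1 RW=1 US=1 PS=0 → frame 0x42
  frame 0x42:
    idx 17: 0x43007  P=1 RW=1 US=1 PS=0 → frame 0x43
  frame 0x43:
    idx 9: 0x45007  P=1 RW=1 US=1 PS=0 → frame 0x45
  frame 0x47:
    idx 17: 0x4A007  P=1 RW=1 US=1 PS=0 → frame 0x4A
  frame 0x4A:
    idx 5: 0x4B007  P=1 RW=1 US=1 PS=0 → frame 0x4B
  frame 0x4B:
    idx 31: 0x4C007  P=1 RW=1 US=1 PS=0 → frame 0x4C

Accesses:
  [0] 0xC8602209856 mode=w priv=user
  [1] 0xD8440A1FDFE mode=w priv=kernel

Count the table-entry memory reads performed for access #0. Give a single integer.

Walk each access:
#0 VA=0xC8602209856 (w,user):
  lvl0: tbl 0x3A, slot 25 ⇒ 0x3E007 (P1/RW1/US1/PS0)
  lvl1: tbl 0x3E, slot 24 ⇒ 0x42007 (P1/RW1/US1/PS0)
  lvl2: tbl 0x42, slot 17 ⇒ 0x43007 (P1/RW1/US1/PS0)
  lvl3: tbl 0x43, slot 9 ⇒ 0x45007 (P1/RW1/US1/PS0)
  ⇒ phys 0x45856  [4 reads]
#1 VA=0xD8440A1FDFE (w,kernel):
  lvl0: tbl 0x3A, slot 27 ⇒ 0x47007 (P1/RW1/US1/PS0)
  lvl1: tbl 0x47, slot 17 ⇒ 0x4A007 (P1/RW1/US1/PS0)
  lvl2: tbl 0x4A, slot 5 ⇒ 0x4B007 (P1/RW1/US1/PS0)
  lvl3: tbl 0x4B, slot 31 ⇒ 0x4C007 (P1/RW1/US1/PS0)
  ⇒ phys 0x4CDFE  [4 reads]

Entries read for #0: 4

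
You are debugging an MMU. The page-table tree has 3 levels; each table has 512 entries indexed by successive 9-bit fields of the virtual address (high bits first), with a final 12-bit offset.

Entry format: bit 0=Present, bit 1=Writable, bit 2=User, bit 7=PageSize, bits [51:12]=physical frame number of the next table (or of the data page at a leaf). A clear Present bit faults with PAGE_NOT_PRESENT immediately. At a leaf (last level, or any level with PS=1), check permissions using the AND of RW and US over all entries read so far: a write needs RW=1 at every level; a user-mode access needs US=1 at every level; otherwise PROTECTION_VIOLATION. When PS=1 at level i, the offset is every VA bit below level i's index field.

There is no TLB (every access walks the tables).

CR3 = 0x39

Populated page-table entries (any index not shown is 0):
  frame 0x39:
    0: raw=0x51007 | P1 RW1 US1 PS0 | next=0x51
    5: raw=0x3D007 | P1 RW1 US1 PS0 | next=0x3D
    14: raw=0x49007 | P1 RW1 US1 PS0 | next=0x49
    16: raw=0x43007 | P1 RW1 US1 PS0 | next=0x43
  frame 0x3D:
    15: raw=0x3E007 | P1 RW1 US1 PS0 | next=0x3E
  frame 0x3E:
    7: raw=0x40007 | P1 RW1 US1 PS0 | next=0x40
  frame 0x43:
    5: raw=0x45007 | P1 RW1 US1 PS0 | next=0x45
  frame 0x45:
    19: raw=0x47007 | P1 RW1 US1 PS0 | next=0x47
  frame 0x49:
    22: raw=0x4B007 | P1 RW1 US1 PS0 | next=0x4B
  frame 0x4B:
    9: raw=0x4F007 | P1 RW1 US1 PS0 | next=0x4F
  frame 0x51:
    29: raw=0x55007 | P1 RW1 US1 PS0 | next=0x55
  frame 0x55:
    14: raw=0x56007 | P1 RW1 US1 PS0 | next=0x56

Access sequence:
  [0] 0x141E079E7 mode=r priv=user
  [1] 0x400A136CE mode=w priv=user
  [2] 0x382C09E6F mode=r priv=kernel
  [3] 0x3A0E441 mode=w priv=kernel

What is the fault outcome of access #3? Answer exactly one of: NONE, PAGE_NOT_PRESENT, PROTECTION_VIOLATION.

Per-access translation:
#0 VA=0x141E079E7 (r,user):
  [0] read 0x39 idx=5: raw=0x3D007 flags P=1 W=1 U=1 S=0
  [1] read 0x3D idx=15: raw=0x3E007 flags P=1 W=1 U=1 S=0
  [2] read 0x3E idx=7: raw=0x40007 flags P=1 W=1 U=1 S=0
  ⇒ phys 0x409E7  [3 reads]
#1 VA=0x400A136CE (w,user):
  [0] read 0x39 idx=16: raw=0x43007 flags P=1 W=1 U=1 S=0
  [1] read 0x43 idx=5: raw=0x45007 flags P=1 W=1 U=1 S=0
  [2] read 0x45 idx=19: raw=0x47007 flags P=1 W=1 U=1 S=0
  ⇒ phys 0x476CE  [3 reads]
#2 VA=0x382C09E6F (r,kernel):
  [0] read 0x39 idx=14: raw=0x49007 flags P=1 W=1 U=1 S=0
  [1] read 0x49 idx=22: raw=0x4B007 flags P=1 W=1 U=1 S=0
  [2] read 0x4B idx=9: raw=0x4F007 flags P=1 W=1 U=1 S=0
  ⇒ phys 0x4FE6F  [3 reads]
#3 VA=0x3A0E441 (w,kernel):
  [0] read 0x39 idx=0: raw=0x51007 flags P=1 W=1 U=1 S=0
  [1] read 0x51 idx=29: raw=0x55007 flags P=1 W=1 U=1 S=0
  [2] read 0x55 idx=14: raw=0x56007 flags P=1 W=1 U=1 S=0
  ⇒ phys 0x56441  [3 reads]

Access #3 fault: NONE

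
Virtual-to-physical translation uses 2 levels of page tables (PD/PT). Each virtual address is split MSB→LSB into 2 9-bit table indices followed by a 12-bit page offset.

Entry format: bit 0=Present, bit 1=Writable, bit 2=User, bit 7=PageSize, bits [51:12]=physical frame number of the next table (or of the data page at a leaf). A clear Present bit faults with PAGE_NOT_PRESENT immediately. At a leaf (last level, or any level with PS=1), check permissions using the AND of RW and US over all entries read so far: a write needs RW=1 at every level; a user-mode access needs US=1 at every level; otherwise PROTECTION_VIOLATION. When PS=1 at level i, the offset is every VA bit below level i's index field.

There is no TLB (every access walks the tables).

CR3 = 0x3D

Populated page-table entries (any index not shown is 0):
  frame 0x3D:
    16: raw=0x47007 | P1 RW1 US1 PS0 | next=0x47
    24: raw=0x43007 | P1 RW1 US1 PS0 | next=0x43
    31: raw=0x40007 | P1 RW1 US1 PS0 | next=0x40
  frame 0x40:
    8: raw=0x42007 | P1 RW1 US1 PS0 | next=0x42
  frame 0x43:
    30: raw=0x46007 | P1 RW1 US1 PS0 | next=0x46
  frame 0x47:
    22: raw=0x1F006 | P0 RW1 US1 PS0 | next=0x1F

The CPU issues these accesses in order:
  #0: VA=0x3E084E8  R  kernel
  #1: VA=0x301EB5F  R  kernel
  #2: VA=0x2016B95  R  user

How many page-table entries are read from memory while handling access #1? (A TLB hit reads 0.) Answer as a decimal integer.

Trace:
#0 VA=0x3E084E8 (r,kernel):
  L0 @0x3D[31] → 0x40007  P=1,RW=1,US=1,PS=0
  L1 @0x40[8] → 0x42007  P=1,RW=1,US=1,PS=0
  ⇒ phys 0x424E8  [2 reads]
#1 VA=0x301EB5F (r,kernel):
  L0 @0x3D[24] → 0x43007  P=1,RW=1,US=1,PS=0
  L1 @0x43[30] → 0x46007  P=1,RW=1,US=1,PS=0
  ⇒ phys 0x46B5F  [2 reads]
#2 VA=0x2016B95 (r,user):
  L0 @0x3D[16] → 0x47007  P=1,RW=1,US=1,PS=0
  L1 @0x47[22] → 0x1F006  P=0,RW=1,US=1,PS=0
  → PAGE_NOT_PRESENT  (2 entries read)

Entries read for #1: 2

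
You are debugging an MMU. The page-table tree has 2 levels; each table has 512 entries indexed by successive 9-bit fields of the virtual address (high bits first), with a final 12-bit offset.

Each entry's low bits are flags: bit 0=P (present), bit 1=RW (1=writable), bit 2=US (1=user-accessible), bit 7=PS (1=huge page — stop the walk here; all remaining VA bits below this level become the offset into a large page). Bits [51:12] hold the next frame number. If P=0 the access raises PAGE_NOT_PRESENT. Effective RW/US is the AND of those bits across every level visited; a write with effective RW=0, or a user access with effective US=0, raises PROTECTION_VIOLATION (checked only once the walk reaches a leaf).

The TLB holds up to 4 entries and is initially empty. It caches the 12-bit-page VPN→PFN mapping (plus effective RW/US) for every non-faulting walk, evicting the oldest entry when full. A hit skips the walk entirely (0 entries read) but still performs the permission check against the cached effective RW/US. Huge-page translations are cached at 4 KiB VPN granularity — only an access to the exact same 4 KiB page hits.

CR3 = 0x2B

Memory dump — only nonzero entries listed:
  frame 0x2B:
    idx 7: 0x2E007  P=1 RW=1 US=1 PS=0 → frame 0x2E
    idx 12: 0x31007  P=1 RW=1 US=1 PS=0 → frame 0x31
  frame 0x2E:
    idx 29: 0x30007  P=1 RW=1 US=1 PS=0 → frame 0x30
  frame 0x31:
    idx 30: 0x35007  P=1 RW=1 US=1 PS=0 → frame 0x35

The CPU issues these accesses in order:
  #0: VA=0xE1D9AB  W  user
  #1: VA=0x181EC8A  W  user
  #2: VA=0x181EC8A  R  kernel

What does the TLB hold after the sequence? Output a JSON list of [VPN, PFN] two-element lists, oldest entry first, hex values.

Per-access translation:
#0 VA=0xE1D9AB (w,user):
  L0 @0x2B[7] → 0x2E007  P=1,RW=1,US=1,PS=0
  L1 @0x2E[29] → 0x30007  P=1,RW=1,US=1,PS=0
  → PA=0x309AB  (2 entries read)
#1 VA=0x181EC8A (w,user):
  L0 @0x2B[12] → 0x31007  P=1,RW=1,US=1,PS=0
  L1 @0x31[30] → 0x35007  P=1,RW=1,US=1,PS=0
  → PA=0x35C8A  (2 entries read)
#2 VA=0x181EC8A (r,kernel):
  TLB hit vpn=0x181E → PA=0x35C8A

TLB: [["0xE1D", "0x30"], ["0x181E", "0x35"]]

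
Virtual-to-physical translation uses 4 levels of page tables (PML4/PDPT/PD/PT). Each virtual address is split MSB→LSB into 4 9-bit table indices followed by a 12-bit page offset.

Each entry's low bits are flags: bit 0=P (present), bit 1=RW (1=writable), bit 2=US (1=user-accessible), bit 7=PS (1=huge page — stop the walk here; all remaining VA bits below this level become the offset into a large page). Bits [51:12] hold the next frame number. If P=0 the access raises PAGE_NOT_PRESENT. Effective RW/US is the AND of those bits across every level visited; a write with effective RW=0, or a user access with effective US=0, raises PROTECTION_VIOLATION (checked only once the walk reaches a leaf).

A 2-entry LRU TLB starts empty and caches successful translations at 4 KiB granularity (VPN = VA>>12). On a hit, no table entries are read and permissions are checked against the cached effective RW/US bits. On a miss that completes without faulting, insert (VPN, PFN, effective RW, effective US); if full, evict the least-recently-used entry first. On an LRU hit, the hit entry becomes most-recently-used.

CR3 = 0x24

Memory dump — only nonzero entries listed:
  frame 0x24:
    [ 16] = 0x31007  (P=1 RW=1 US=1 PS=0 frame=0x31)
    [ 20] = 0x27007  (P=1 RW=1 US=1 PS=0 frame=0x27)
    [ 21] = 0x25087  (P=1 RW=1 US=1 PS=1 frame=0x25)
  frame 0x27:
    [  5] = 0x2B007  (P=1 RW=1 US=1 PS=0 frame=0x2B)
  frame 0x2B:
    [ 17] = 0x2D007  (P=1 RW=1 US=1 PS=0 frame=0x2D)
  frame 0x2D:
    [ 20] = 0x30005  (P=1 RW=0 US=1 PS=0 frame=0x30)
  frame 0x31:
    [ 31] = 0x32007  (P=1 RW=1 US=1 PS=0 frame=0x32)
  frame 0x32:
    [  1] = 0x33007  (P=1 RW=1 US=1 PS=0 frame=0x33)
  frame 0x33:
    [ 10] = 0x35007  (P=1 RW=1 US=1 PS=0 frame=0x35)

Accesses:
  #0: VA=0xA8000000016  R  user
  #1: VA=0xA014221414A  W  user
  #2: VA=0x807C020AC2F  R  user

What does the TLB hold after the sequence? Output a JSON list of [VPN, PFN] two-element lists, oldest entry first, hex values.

Per-access translation:
#0 VA=0xA8000000016 (r,user):
  L0: frame=0x24 idx=21 entry=0x25087 [P=1 RW=1 US=1 PS=1]
  ✓ 0x25016 (huge @L0)  — 1 lookups
#1 VA=0xA014221414A (w,user):
  L0: frame=0x24 idx=20 entry=0x27007 [P=1 RW=1 US=1 PS=0]
  L1: frame=0x27 idx=5 entry=0x2B007 [P=1 RW=1 US=1 PS=0]
  L2: frame=0x2B idx=17 entry=0x2D007 [P=1 RW=1 US=1 PS=0]
  L3: frame=0x2D idx=20 entry=0x30005 [P=1 RW=0 US=1 PS=0]
  ✗ PROTECTION_VIOLATION  [4 reads]
#2 VA=0x807C020AC2F (r,user):
  L0: frame=0x24 idx=16 entry=0x31007 [P=1 RW=1 US=1 PS=0]
  L1: frame=0x31 idx=31 entry=0x32007 [P=1 RW=1 US=1 PS=0]
  L2: frame=0x32 idx=1 entry=0x33007 [P=1 RW=1 US=1 PS=0]
  L3: frame=0x33 idx=10 entry=0x35007 [P=1 RW=1 US=1 PS=0]
  ✓ 0x35C2F  — 4 lookups

TLB: [["0xA8000000", "0x25"], ["0x807C020A", "0x35"]]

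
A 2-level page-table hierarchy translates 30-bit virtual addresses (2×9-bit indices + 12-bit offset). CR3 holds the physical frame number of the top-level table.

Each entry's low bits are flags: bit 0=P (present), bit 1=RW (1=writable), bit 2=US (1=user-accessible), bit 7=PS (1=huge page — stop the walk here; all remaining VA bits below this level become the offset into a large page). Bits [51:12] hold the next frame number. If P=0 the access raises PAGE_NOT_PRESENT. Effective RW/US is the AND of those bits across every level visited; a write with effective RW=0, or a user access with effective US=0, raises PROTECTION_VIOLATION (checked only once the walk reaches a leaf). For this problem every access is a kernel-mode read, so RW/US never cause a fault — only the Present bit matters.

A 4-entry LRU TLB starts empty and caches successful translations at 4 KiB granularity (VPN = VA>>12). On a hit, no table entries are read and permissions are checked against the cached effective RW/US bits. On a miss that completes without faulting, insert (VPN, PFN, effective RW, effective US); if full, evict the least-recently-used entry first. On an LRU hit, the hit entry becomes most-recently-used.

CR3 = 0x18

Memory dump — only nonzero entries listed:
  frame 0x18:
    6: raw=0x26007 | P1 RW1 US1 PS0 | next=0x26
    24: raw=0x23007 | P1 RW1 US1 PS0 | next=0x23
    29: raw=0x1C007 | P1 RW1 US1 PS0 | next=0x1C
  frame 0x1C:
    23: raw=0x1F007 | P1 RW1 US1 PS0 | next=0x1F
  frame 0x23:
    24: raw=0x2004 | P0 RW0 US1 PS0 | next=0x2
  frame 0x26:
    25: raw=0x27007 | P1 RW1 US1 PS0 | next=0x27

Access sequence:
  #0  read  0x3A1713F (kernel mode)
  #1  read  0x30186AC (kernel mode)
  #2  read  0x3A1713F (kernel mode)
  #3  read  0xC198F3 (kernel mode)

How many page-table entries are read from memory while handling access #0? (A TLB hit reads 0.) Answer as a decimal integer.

Per-access translation:
#0 VA=0x3A1713F (r,kernel):
  lvl0: tbl 0x18, slot 29 ⇒ 0x1C007 (P1/RW1/US1/PS0)
  lvl1: tbl 0x1C, slot 23 ⇒ 0x1F007 (P1/RW1/US1/PS0)
  → PA=0x1F13F  (2 entries read)
#1 VA=0x30186AC (r,kernel):
  lvl0: tbl 0x18, slot 24 ⇒ 0x23007 (P1/RW1/US1/PS0)
  lvl1: tbl 0x23, slot 24 ⇒ 0x2004 (P0/RW0/US1/PS0)
  ⇒ fault: PAGE_NOT_PRESENT  — 2 lookups
#2 VA=0x3A1713F (r,kernel):
  TLB hit vpn=0x3A17 → PA=0x1F13F
#3 VA=0xC198F3 (r,kernel):
  lvl0: tbl 0x18, slot 6 ⇒ 0x26007 (P1/RW1/US1/PS0)
  lvl1: tbl 0x26, slot 25 ⇒ 0x27007 (P1/RW1/US1/PS0)
  → PA=0x278F3  (2 entries read)

Entries read for #0: 2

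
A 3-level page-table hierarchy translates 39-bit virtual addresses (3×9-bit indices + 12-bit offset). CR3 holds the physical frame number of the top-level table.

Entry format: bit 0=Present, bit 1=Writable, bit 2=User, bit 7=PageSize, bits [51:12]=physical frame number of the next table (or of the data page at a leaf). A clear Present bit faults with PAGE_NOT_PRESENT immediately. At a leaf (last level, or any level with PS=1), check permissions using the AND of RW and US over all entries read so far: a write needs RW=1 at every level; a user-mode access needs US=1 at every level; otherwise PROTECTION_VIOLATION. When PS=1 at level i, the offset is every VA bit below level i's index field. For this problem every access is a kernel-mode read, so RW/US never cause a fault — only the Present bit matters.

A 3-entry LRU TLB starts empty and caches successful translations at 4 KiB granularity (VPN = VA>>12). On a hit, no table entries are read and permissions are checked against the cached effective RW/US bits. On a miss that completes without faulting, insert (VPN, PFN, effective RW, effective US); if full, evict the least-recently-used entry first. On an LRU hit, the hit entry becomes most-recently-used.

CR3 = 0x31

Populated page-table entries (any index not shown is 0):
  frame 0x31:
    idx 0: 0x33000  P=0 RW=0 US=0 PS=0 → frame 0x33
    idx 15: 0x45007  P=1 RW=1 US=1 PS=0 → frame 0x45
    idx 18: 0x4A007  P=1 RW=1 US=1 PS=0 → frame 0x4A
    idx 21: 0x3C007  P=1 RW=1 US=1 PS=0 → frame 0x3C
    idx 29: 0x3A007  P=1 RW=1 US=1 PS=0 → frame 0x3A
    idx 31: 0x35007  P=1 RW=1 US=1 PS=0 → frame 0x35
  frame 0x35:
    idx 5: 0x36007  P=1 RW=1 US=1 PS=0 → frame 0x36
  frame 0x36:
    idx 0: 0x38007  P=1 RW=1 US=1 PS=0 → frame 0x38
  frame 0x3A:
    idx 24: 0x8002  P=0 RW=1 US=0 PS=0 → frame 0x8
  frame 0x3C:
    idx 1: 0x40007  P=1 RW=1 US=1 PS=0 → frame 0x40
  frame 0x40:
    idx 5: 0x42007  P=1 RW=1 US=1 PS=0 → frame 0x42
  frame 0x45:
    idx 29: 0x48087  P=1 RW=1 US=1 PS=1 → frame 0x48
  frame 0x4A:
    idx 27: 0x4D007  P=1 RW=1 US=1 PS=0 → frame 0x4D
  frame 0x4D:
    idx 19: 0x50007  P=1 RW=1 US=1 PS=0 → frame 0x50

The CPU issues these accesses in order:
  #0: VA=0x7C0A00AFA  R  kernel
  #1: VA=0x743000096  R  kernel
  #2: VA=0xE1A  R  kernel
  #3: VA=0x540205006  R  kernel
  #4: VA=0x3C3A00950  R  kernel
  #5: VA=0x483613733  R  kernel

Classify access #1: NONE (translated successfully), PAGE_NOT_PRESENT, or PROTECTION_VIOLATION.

Walk each access:
#0 VA=0x7C0A00AFA (r,kernel):
  lvl0: tbl 0x31, slot 31 ⇒ 0x35007 (P1/RW1/US1/PS0)
  lvl1: tbl 0x35, slot 5 ⇒ 0x36007 (P1/RW1/US1/PS0)
  lvl2: tbl 0x36, slot 0 ⇒ 0x38007 (P1/RW1/US1/PS0)
  → PA=0x38AFA  (3 entries read)
#1 VA=0x743000096 (r,kernel):
  lvl0: tbl 0x31, slot 29 ⇒ 0x3A007 (P1/RW1/US1/PS0)
  lvl1: tbl 0x3A, slot 24 ⇒ 0x8002 (P0/RW1/US0/PS0)
  ⇒ fault: PAGE_NOT_PRESENT  — 2 lookups
#2 VA=0xE1A (r,kernel):
  lvl0: tbl 0x31, slot 0 ⇒ 0x33000 (P0/RW0/US0/PS0)
  ⇒ fault: PAGE_NOT_PRESENT  — 1 lookups
#3 VA=0x540205006 (r,kernel):
  lvl0: tbl 0x31, slot 21 ⇒ 0x3C007 (P1/RW1/US1/PS0)
  lvl1: tbl 0x3C, slot 1 ⇒ 0x40007 (P1/RW1/US1/PS0)
  lvl2: tbl 0x40, slot 5 ⇒ 0x42007 (P1/RW1/US1/PS0)
  → PA=0x42006  (3 entries read)
#4 VA=0x3C3A00950 (r,kernel):
  lvl0: tbl 0x31, slot 15 ⇒ 0x45007 (P1/RW1/US1/PS0)
  lvl1: tbl 0x45, slot 29 ⇒ 0x48087 (P1/RW1/US1/PS1)
  → PA=0x48950 (huge @L1)  (2 entries read)
#5 VA=0x483613733 (r,kernel):
  lvl0: tbl 0x31, slot 18 ⇒ 0x4A007 (P1/RW1/US1/PS0)
  lvl1: tbl 0x4A, slot 27 ⇒ 0x4D007 (P1/RW1/US1/PS0)
  lvl2: tbl 0x4D, slot 19 ⇒ 0x50007 (P1/RW1/US1/PS0)
  → PA=0x50733  (3 entries read)

Access #1 fault: PAGE_NOT_PRESENT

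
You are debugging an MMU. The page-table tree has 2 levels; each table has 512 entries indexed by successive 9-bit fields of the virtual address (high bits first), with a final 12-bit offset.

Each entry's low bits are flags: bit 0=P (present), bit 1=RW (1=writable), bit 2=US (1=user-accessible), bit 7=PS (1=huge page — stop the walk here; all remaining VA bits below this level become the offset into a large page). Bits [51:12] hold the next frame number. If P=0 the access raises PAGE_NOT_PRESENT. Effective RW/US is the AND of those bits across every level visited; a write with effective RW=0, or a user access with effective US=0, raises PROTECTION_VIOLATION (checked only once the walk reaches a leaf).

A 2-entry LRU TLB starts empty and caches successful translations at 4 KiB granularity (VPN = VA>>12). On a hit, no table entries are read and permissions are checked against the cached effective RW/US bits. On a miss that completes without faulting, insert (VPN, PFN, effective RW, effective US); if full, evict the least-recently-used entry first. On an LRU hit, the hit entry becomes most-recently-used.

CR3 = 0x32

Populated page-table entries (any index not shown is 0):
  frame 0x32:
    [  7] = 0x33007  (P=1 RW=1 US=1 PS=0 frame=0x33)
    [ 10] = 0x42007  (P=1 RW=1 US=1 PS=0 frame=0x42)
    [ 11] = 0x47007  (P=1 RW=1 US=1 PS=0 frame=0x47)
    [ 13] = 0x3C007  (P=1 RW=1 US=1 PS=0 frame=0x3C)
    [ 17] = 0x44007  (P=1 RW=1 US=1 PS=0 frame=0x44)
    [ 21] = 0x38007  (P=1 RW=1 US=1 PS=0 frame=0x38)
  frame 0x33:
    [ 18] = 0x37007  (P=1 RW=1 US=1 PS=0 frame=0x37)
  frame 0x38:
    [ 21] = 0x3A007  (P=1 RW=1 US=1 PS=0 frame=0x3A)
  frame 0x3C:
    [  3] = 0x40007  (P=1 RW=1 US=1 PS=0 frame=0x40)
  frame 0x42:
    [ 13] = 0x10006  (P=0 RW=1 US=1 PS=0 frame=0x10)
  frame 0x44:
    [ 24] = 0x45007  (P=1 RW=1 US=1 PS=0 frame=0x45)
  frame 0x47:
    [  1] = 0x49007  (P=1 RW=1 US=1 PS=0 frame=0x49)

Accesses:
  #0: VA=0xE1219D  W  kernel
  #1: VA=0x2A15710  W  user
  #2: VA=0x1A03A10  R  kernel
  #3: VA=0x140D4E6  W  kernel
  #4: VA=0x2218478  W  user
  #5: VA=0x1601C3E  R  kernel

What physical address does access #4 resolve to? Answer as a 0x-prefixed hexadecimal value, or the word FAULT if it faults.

Walk each access:
#0 VA=0xE1219D (w,kernel):
  L0: frame=0x32 idx=7 entry=0x33007 [P=1 RW=1 US=1 PS=0]
  L1: frame=0x33 idx=18 entry=0x37007 [P=1 RW=1 US=1 PS=0]
  → PA=0x3719D  (2 entries read)
#1 VA=0x2A15710 (w,user):
  L0: frame=0x32 idx=21 entry=0x38007 [P=1 RW=1 US=1 PS=0]
  L1: frame=0x38 idx=21 entry=0x3A007 [P=1 RW=1 US=1 PS=0]
  → PA=0x3A710  (2 entries read)
#2 VA=0x1A03A10 (r,kernel):
  L0: frame=0x32 idx=13 entry=0x3C007 [P=1 RW=1 US=1 PS=0]
  L1: frame=0x3C idx=3 entry=0x40007 [P=1 RW=1 US=1 PS=0]
  → PA=0x40A10  (2 entries read)
#3 VA=0x140D4E6 (w,kernel):
  L0: frame=0x32 idx=10 entry=0x42007 [P=1 RW=1 US=1 PS=0]
  L1: frame=0x42 idx=13 entry=0x10006 [P=0 RW=1 US=1 PS=0]
  ⇒ fault: PAGE_NOT_PRESENT  — 2 lookups
#4 VA=0x2218478 (w,user):
  L0: frame=0x32 idx=17 entry=0x44007 [P=1 RW=1 US=1 PS=0]
  L1: frame=0x44 idx=24 entry=0x45007 [P=1 RW=1 US=1 PS=0]
  → PA=0x45478  (2 entries read)
#5 VA=0x1601C3E (r,kernel):
  L0: frame=0x32 idx=11 entry=0x47007 [P=1 RW=1 US=1 PS=0]
  L1: frame=0x47 idx=1 entry=0x49007 [P=1 RW=1 US=1 PS=0]
  → PA=0x49C3E  (2 entries read)

Access #4 PA: 0x45478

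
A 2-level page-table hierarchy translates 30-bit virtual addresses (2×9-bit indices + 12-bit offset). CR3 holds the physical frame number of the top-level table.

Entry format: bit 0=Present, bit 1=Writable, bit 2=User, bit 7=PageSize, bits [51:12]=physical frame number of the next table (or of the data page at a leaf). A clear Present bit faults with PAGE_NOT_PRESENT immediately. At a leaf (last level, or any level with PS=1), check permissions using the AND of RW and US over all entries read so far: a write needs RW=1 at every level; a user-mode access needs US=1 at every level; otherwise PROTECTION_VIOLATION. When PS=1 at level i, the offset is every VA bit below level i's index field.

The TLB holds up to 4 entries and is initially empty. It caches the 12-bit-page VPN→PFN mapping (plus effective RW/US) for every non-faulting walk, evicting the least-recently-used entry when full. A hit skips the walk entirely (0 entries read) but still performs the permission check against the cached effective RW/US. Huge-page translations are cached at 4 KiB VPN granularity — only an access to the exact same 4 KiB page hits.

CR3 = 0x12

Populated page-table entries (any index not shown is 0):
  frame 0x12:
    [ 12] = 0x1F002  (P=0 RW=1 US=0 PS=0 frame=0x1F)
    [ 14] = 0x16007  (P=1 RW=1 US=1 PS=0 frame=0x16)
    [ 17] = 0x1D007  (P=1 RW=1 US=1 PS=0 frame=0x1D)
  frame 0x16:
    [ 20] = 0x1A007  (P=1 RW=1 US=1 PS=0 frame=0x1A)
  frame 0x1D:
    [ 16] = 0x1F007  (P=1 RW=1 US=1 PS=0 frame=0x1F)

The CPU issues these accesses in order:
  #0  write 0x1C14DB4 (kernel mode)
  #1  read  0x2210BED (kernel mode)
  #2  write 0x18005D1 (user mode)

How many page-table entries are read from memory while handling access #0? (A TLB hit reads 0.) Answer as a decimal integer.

Trace:
#0 VA=0x1C14DB4 (w,kernel):
  [0] read 0x12 idx=14: raw=0x16007 flags P=1 W=1 U=1 S=0
  [1] read 0x16 idx=20: raw=0x1A007 flags P=1 W=1 U=1 S=0
  → PA=0x1ADB4  (2 entries read)
#1 VA=0x2210BED (r,kernel):
  [0] read 0x12 idx=17: raw=0x1D007 flags P=1 W=1 U=1 S=0
  [1] read 0x1D idx=16: raw=0x1F007 flags P=1 W=1 U=1 S=0
  → PA=0x1FBED  (2 entries read)
#2 VA=0x18005D1 (w,user):
  [0] read 0x12 idx=12: raw=0x1F002 flags P=0 W=1 U=0 S=0
  ⇒ fault: PAGE_NOT_PRESENT  — 1 lookups

Entries read for #0: 2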